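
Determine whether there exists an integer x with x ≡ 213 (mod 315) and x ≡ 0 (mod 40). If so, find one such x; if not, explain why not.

No, no such integer exists.

gcd(315, 40) = 5. If x ≡ 213 (mod 315) and x ≡ 0 (mod 40), then x ≡ 213 (mod 5) and x ≡ 0 (mod 5).
These are incompatible: 213 − 0 = 213 is not divisible by 5.
So no integer satisfies both congruences.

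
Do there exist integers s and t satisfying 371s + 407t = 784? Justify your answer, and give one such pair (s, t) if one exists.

Since gcd(371, 407) = 1, every integer is an integer combination of 371 and 407.
Euclidean algorithm: 407 = 1·371 + 36, 371 = 10·36 + 11, 36 = 3·11 + 3, 11 = 3·3 + 2, 3 = 1·2 + 1, 2 = 2·1 + 0.
Back-substituting, 1 = 3 − 1·2 = 3 − (11 − 3·3) = −11 + 4·3 = −11 + 4·(36 − 3·11) = 4·36 − 13·11 = 4·36 − 13·(371 − 10·36) = −13·371 + 134·36 = −13·371 + 134·(407 − 1·371) = 134·407 − 147·371; that is, 371·(-147) + 407·134 = 1.
Times 784: 371·(-115248) + 407·105056 = 784, so (-115248, 105056) solves it.
Adding 284·407 to s and subtracting 284·371 from t gives the tidier solution (340, -308).
Indeed 371·340 + 407·(-308) = 126140 − 125356 = 784.

s = 340, t = -308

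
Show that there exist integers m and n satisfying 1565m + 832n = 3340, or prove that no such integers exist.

m = 252, n = -470

Since gcd(1565, 832) = 1, every integer is an integer combination of 1565 and 832.
Dividing repeatedly: 1565 = 1·832 + 733, 832 = 1·733 + 99, 733 = 7·99 + 40, 99 = 2·40 + 19, 40 = 2·19 + 2, 19 = 9·2 + 1, 2 = 2·1 + 0.
Working back up the chain: 1 = 19 − 9·2 = 19 − 9·(40 − 2·19) = −9·40 + 19·19 = −9·40 + 19·(99 − 2·40) = 19·99 − 47·40 = 19·99 − 47·(733 − 7·99) = −47·733 + 348·99 = −47·733 + 348·(832 − 1·733) = 348·832 − 395·733 = 348·832 − 395·(1565 − 1·832) = −395·1565 + 743·832. So 1565·(-395) + 832·743 = 1.
Scaling by 3340 gives the particular solution (m, n) = (-1319300, 2481620).
The general solution is m = -1319300 + 832k, n = 2481620 − 1565k; taking k = 1586 gives the smaller pair m = 252, n = -470.
Check: 1565·252 + 832·(-470) = 394380 − 391040 = 3340. ✓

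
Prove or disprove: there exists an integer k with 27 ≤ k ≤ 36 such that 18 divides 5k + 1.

No such integer k in that range exists.

For k = 27, 28, …, 36 the values of 5k + 1 modulo 18 are 10, 15, 2, 7, 12, 17, 4, 9, 14, 1 respectively.
None is 0, so 18 never divides 5k + 1 on this range.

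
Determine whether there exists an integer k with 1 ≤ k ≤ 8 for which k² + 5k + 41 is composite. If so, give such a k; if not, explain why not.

At k = 4: 4² + 5·4 + 41 = 77 = 7·11, which is composite.

k = 4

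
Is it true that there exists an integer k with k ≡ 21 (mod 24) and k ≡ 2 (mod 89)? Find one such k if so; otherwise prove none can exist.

The moduli 24 and 89 are coprime, so by the Chinese Remainder Theorem a unique solution modulo 2136 exists.
Write k = 21 + 24t and require 21 + 24t ≡ 2 (mod 89), i.e. 24t ≡ 70 (mod 89).
Since 24·26 = 624 = 7·89 + 1, the inverse of 24 mod 89 is 26.
Multiplying by 26: t ≡ 26·70 = 1820 ≡ 40 (mod 89).
With t = 40: k = 21 + 24·40 = 981.
Check: 981 mod 24 = 21, 981 mod 89 = 2. ✓

k = 981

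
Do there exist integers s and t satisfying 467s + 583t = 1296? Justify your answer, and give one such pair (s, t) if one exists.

467 and 583 are coprime, so 467s + 583t ranges over all of ℤ.
Run the Euclidean algorithm on 583 and 467: 583 = 1·467 + 116, 467 = 4·116 + 3, 116 = 38·3 + 2, 3 = 1·2 + 1, 2 = 2·1 + 0.
Back-substituting, 1 = 3 − 1·2 = 3 − (116 − 38·3) = −116 + 39·3 = −116 + 39·(467 − 4·116) = 39·467 − 157·116 = 39·467 − 157·(583 − 1·467) = −157·583 + 196·467; that is, 467·196 + 583·(-157) = 1.
Scaling by 1296 gives the particular solution (s, t) = (254016, -203472).
Shifting by a multiple of (583, −467) keeps it a solution: s = 254016 − 435·583 = 411, t = -203472 + 435·467 = -327.
Check: 467·411 + 583·(-327) = 191937 − 190641 = 1296. ✓

s = 411, t = -327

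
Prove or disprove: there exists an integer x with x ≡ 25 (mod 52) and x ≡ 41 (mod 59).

x = 1221

gcd(52, 59) = 1, so the Chinese Remainder Theorem guarantees exactly one residue class mod 3068 satisfying both.
Write x = 25 + 52t and require 25 + 52t ≡ 41 (mod 59), i.e. 52t ≡ 16 (mod 59).
Invert 52 mod 59 by the Euclidean algorithm: 59 = 1·52 + 7, 52 = 7·7 + 3, 7 = 2·3 + 1, 3 = 3·1 + 0; back-substituting, 1 = 7 − 2·3 = 7 − 2·(52 − 7·7) = −2·52 + 15·7 = −2·52 + 15·(59 − 1·52) = 15·59 − 17·52. Hence 52·(-17) ≡ 1, so 52⁻¹ ≡ -17 ≡ 42 (mod 59).
Multiplying by 42: t ≡ 42·16 = 672 ≡ 23 (mod 59).
Taking t = 23 gives x = 25 + 52·23 = 1221.
Indeed 1221 ≡ 25 (mod 52) and 1221 ≡ 41 (mod 59).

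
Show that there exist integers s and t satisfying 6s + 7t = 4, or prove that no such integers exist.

Since gcd(6, 7) = 1, every integer is an integer combination of 6 and 7.
Run the Euclidean algorithm on 7 and 6: 7 = 1·6 + 1, 6 = 6·1 + 0.
Unwinding: 1 = 7 − 1·6, i.e. 6·(-1) + 7·1 = 1.
Scaling by 4 gives the particular solution (s, t) = (-4, 4).
The general solution is s = -4 + 7k, t = 4 − 6k; taking k = 1 gives the smaller pair s = 3, t = -2.
Indeed 6·3 + 7·(-2) = 18 − 14 = 4.

s = 3, t = -2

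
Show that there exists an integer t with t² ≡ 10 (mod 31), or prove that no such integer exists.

t = 14

t = 14 works: 14² = 196, and 196 − 10 = 186 = 6·31.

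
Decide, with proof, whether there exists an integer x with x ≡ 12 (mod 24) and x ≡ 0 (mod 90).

x = 180

gcd(24, 90) = 6. A simultaneous solution exists iff 12 ≡ 0 (mod 6); here 12 mod 6 = 0 = 0 mod 6, so it does.
List candidates x ≡ 12 (mod 24): 12, 36, 60, 84, 108, 132, 156, 180. Modulo 90 these are 12, 36, 60, 84, 18, 42, 66, 0; 180 gives 0 as required.
Indeed 180 ≡ 12 (mod 24) and 180 ≡ 0 (mod 90).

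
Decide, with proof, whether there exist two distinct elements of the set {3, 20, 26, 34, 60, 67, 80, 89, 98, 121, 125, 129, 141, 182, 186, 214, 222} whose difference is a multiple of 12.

The pair (20, 80) works.

Reduce each element mod 12: 3↦3, 20↦8, 26↦2, 34↦10, 60↦0, 67↦7, 80↦8, 89↦5, 98↦2, 121↦1, 125↦5, 129↦9, 141↦9, 182↦2, 186↦6, 214↦10, 222↦6. The residue 8 repeats (at 20 and 80), and 80 − 20 = 60 = 5·12.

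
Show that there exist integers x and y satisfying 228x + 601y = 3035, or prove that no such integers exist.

Since gcd(228, 601) = 1, every integer is an integer combination of 228 and 601.
Run the Euclidean algorithm on 601 and 228: 601 = 2·228 + 145, 228 = 1·145 + 83, 145 = 1·83 + 62, 83 = 1·62 + 21, 62 = 2·21 + 20, 21 = 1·20 + 1, 20 = 20·1 + 0.
Back-substituting, 1 = 21 − 1·20 = 21 − (62 − 2·21) = −62 + 3·21 = −62 + 3·(83 − 1·62) = 3·83 − 4·62 = 3·83 − 4·(145 − 1·83) = −4·145 + 7·83 = −4·145 + 7·(228 − 1·145) = 7·228 − 11·145 = 7·228 − 11·(601 − 2·228) = −11·601 + 29·228; that is, 228·29 + 601·(-11) = 1.
Times 3035: 228·88015 + 601·(-33385) = 3035, so (88015, -33385) solves it.
Shifting by a multiple of (601, −228) keeps it a solution: x = 88015 − 146·601 = 269, y = -33385 + 146·228 = -97.
Check: 228·269 + 601·(-97) = 61332 − 58297 = 3035. ✓

x = 269, y = -97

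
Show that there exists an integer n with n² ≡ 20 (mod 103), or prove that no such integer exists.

No such integer exists.

103 is prime, so by Euler's criterion 20 is a square mod 103 iff 20^((103−1)/2) = 20^51 ≡ 1 (mod 103).
Repeated squaring mod 103: 20^2 = 400 ≡ 91; 20^4 ≡ 91² = 8281 ≡ 41; 20^8 ≡ 41² = 1681 ≡ 33; 20^16 ≡ 33² = 1089 ≡ 59; 20^32 ≡ 59² = 3481 ≡ 82.
Since 51 = 32 + 16 + 2 + 1, 20^51 ≡ 82 · 59 · 91 · 20; multiplying out mod 103: 82·59 = 4838 ≡ 100, then 100·91 = 9100 ≡ 36, then 36·20 = 720 ≡ 102. Thus 20^51 ≡ 102 ≡ −1 (mod 103).
The value −1 means 20 is a non-residue modulo 103, so n² ≡ 20 (mod 103) is impossible.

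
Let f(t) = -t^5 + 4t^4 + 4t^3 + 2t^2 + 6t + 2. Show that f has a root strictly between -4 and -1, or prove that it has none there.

Such a root exists.

f(-4) = 1802 and f(-1) = -1, which have opposite signs.
Since f is a polynomial it is continuous on [-4, -1].
By the Intermediate Value Theorem f must vanish at some point of (-4, -1).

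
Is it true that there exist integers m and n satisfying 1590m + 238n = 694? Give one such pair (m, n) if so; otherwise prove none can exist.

gcd(1590, 238) = 2, and 2 divides 694, so integer solutions exist.
Dividing through by 2 reduces the equation to 795m + 119n = 347.
Run the Euclidean algorithm on 795 and 119: 795 = 6·119 + 81, 119 = 1·81 + 38, 81 = 2·38 + 5, 38 = 7·5 + 3, 5 = 1·3 + 2, 3 = 1·2 + 1, 2 = 2·1 + 0.
Unwinding: 1 = 3 − 1·2 = 3 − (5 − 1·3) = −5 + 2·3 = −5 + 2·(38 − 7·5) = 2·38 − 15·5 = 2·38 − 15·(81 − 2·38) = −15·81 + 32·38 = −15·81 + 32·(119 − 1·81) = 32·119 − 47·81 = 32·119 − 47·(795 − 6·119) = −47·795 + 314·119, i.e. 795·(-47) + 119·314 = 1.
Multiplying through by 347: m = (-47)·347 = -16309, n = 314·347 = 108958 is a solution.
Shifting by a multiple of (119, −795) keeps it a solution: m = -16309 + 138·119 = 113, n = 108958 − 138·795 = -752.
Indeed 1590·113 + 238·(-752) = 179670 − 178976 = 694.

m = 113, n = -752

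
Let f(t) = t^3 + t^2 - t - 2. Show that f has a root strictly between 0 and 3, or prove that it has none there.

f(0) = -2 and f(3) = 31, which have opposite signs.
As a polynomial, f is continuous on every closed interval.
By the Intermediate Value Theorem, f takes the value 0 somewhere in the open interval.

Such a root exists.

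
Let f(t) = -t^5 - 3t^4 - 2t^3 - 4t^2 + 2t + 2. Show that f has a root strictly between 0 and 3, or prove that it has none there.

Yes, f has a root in the interval.

f(0) = 2 and f(3) = -568, which have opposite signs.
f is continuous everywhere (it is a polynomial), in particular on [0, 3].
By the Intermediate Value Theorem, f takes the value 0 somewhere in the open interval.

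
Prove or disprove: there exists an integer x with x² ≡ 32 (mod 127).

x = 63 works: 63² = 3969, and 3969 − 32 = 3937 = 31·127.

x = 63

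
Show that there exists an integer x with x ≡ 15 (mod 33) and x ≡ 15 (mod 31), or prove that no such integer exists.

Since 33 and 31 share no common factor, CRT says the pair of congruences has a solution (unique mod 1023).
Any solution of the first congruence is x = 15 + 33t; substituting into the second, 33t ≡ 15 − 15 ≡ 0 (mod 31).
33 ≡ 2 (mod 31), so this reads 2t ≡ 0 (mod 31). t = 0 satisfies this.
With t = 0: x = 15 + 33·0 = 15.
Indeed 15 ≡ 15 (mod 33) and 15 ≡ 15 (mod 31).

x = 15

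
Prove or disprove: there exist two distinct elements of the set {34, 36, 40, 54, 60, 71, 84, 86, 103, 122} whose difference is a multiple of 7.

36 and 71 are such a pair.

Both 36 and 71 leave remainder 1 on division by 7; their difference 35 = 5·7 is a multiple of 7.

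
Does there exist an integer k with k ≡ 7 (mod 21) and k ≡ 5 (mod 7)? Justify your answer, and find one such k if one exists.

Reduce both congruences modulo 7, which divides 21 and 7: they say k ≡ 7 (mod 7) and k ≡ 5 (mod 7).
These are incompatible: 7 − 5 = 2 is not divisible by 7.
So no integer satisfies both congruences.

No such integer exists.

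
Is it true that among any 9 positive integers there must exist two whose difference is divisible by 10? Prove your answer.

Try 9 consecutive integers, 11, 12, …, 19. Their remainders mod 10 are 1, 2, 3, 4, 5, 6, 7, 8, 9 — pairwise different, as any 9 ≤ 10 consecutive integers have distinct residues.
The differences between them range over 1, …, 8, none of which is divisible by 10.

No; for instance {11, 12, 13, 14, 15, 16, 17, 18, 19} is a counterexample.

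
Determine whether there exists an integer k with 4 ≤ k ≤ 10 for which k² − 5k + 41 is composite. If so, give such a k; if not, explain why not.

k = 8

At k = 8: 8² − 5·8 + 41 = 65 = 5·13, which is composite.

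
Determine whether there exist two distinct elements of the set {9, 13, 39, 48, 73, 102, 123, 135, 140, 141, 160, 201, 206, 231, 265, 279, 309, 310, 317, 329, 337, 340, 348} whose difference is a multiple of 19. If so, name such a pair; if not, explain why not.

Yes: 9 and 123.

Reduce each element mod 19: 9↦9, 13↦13, 39↦1, 48↦10, 73↦16, 102↦7, 123↦9, 135↦2, 140↦7, 141↦8, 160↦8, 201↦11, 206↦16, 231↦3, 265↦18, 279↦13, 309↦5, 310↦6, 317↦13, 329↦6, 337↦14, 340↦17, 348↦6. The residue 9 repeats (at 9 and 123), and 123 − 9 = 114 = 6·19.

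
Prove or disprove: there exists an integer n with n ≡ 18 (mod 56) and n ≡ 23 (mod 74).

gcd(56, 74) = 2. If n ≡ 18 (mod 56) and n ≡ 23 (mod 74), then n ≡ 18 (mod 2) and n ≡ 23 (mod 2).
These are incompatible: 18 − 23 = -5 is not divisible by 2.
Hence the system has no solution.

No, no such integer exists.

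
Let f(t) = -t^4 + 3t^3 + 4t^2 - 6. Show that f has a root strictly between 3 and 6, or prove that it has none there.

f(3) = 30 and f(6) = -510, which have opposite signs.
f is continuous everywhere (it is a polynomial), in particular on [3, 6].
By the Intermediate Value Theorem f must vanish at some point of (3, 6).

Yes, f has a root in the interval.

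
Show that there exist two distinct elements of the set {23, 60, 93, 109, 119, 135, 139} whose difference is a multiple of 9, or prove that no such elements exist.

No such pair exists.

Residues mod 9: 23↦5, 60↦6, 93↦3, 109↦1, 119↦2, 135↦0, 139↦4.
All 7 residues are distinct, so no two elements differ by a multiple of 9.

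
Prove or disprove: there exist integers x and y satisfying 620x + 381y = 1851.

x = 156, y = -249

Since gcd(620, 381) = 1, every integer is an integer combination of 620 and 381.
Dividing repeatedly: 620 = 1·381 + 239, 381 = 1·239 + 142, 239 = 1·142 + 97, 142 = 1·97 + 45, 97 = 2·45 + 7, 45 = 6·7 + 3, 7 = 2·3 + 1, 3 = 3·1 + 0.
Working back up the chain: 1 = 7 − 2·3 = 7 − 2·(45 − 6·7) = −2·45 + 13·7 = −2·45 + 13·(97 − 2·45) = 13·97 − 28·45 = 13·97 − 28·(142 − 1·97) = −28·142 + 41·97 = −28·142 + 41·(239 − 1·142) = 41·239 − 69·142 = 41·239 − 69·(381 − 1·239) = −69·381 + 110·239 = −69·381 + 110·(620 − 1·381) = 110·620 − 179·381. So 620·110 + 381·(-179) = 1.
Scaling by 1851 gives the particular solution (x, y) = (203610, -331329).
The general solution is x = 203610 + 381k, y = -331329 − 620k; taking k = -534 gives the smaller pair x = 156, y = -249.
Indeed 620·156 + 381·(-249) = 96720 − 94869 = 1851.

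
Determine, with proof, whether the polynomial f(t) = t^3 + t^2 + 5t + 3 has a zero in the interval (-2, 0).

f(-2) = -11 and f(0) = 3, which have opposite signs.
As a polynomial, f is continuous on every closed interval.
By the Intermediate Value Theorem, f takes the value 0 somewhere in the open interval.

Yes, f has a root in the interval.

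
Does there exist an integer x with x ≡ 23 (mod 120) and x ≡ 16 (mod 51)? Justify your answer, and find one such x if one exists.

No, no such integer exists.

Reduce both congruences modulo 3, which divides 120 and 51: they say x ≡ 23 (mod 3) and x ≡ 16 (mod 3).
These are incompatible: 23 − 16 = 7 is not divisible by 3.
So no integer satisfies both congruences.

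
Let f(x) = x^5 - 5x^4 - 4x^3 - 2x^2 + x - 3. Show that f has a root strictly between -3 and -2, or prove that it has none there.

No.

f(-3) = -564 and f(-2) = -93, both negative, so a sign-change argument is unavailable; we show f keeps this sign on the whole interval.
Shift to the endpoint -2: with x = -2 − u (0 < u < 1), one computes f(-2 − u) = -u^5 - 15u^4 - 76u^3 - 178u^2 - 201u - 93.
The nonzero coefficients here are all negative, so for u > 0 every term is negative (or zero), and the constant term -93 is strictly negative.
Therefore f(x) < 0 throughout (-3, -2), and f has no zero there.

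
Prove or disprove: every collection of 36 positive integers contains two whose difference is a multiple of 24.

Each integer lies in one of the 24 residue classes modulo 24.
Since 36 > 24, two of the 36 integers must share a residue class by the pigeonhole principle; call them a and b.
Then a ≡ b (mod 24), i.e. 24 ∣ (a − b).

True.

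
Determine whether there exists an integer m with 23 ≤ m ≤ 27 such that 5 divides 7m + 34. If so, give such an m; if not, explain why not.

m = 23

Try m = 23: 7·23 + 34 = 195 = 39·5, which is divisible by 5.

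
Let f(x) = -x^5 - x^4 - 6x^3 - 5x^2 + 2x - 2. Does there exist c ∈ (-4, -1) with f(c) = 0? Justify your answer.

Such a root exists.

f(-4) = 1062 and f(-1) = -3, which have opposite signs.
As a polynomial, f is continuous on every closed interval.
The Intermediate Value Theorem then guarantees some c ∈ (-4, -1) with f(c) = 0.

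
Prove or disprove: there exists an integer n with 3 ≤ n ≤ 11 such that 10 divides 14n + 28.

n = 3 works, since 14·3 + 28 = 70 = 7·10.

n = 3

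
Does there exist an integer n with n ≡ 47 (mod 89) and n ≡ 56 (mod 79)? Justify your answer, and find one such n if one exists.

gcd(89, 79) = 1, so the Chinese Remainder Theorem guarantees exactly one residue class mod 7031 satisfying both.
Write n = 47 + 89t and require 47 + 89t ≡ 56 (mod 79), i.e. 89t ≡ 9 (mod 79).
89 ≡ 10 (mod 79), so this reads 10t ≡ 9 (mod 79). Note 10·8 = 80 ≡ 1 (mod 79) (as 80 − 1 = 1·79), so 10⁻¹ ≡ 8.
Multiplying by 8: t ≡ 8·9 = 72 (mod 79).
With t = 72: n = 47 + 89·72 = 6455.
Check: 6455 mod 89 = 47, 6455 mod 79 = 56. ✓

n = 6455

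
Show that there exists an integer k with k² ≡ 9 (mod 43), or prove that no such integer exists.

Take k = 40. Then 40² = 1600 = 37·43 + 9, so 40² ≡ 9 (mod 43).

k = 40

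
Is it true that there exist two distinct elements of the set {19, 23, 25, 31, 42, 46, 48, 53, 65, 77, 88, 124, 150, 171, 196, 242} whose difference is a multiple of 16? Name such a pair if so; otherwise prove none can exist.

Reduce each element modulo 16: 19↦3, 23↦7, 25↦9, 31↦15, 42↦10, 46↦14, 48↦0, 53↦5, 65↦1, 77↦13, 88↦8, 124↦12, 150↦6, 171↦11, 196↦4, 242↦2.
All 16 residues are distinct, so no two elements differ by a multiple of 16.

There is no such pair.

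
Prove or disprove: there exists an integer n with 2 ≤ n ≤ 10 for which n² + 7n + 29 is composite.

No such integer n in that range exists.

The values for n = 2, 3, …, 10 are 47, 59, 73, 89, 107, 127, 149, 173, 199, and each of these is prime.
So no value in the range makes the expression composite.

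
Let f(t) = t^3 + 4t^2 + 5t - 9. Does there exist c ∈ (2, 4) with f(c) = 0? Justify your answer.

No.

f(2) = 25 and f(4) = 139, both positive, so a sign-change argument is unavailable; we show f keeps this sign on the whole interval.
Substitute t = 2 + u, where 0 < u < 2 on the interval. Expanding, f(2 + u) = u^3 + 10u^2 + 33u + 25.
The nonzero coefficients here are all positive, so for u > 0 every term is positive (or zero), and the constant term 25 is strictly positive.
Therefore f(t) > 0 throughout (2, 4), and f has no zero there.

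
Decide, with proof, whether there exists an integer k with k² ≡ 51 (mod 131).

131 is prime, so by Euler's criterion 51 is a square mod 131 iff 51^((131−1)/2) = 51^65 ≡ 1 (mod 131).
Repeated squaring mod 131: 51^2 = 2601 ≡ 112; 51^4 ≡ 112² = 12544 ≡ 99; 51^8 ≡ 99² = 9801 ≡ 107; 51^16 ≡ 107² = 11449 ≡ 52; 51^32 ≡ 52² = 2704 ≡ 84; 51^64 ≡ 84² = 7056 ≡ 113.
Since 65 = 64 + 1, 51^65 ≡ 113 · 51; multiplying out mod 131: 113·51 = 5763 ≡ 130. Thus 51^65 ≡ 130 ≡ −1 (mod 131).
By Euler's criterion 51 is a quadratic non-residue mod 131: no k satisfies k² ≡ 51 (mod 131).

There is no such integer.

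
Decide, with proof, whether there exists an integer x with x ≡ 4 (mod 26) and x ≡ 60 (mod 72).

x = 420

gcd(26, 72) = 2. A simultaneous solution exists iff 4 ≡ 60 (mod 2); here 4 mod 2 = 0 = 60 mod 2, so it does.
Write x = 4 + 26t. Then 26t ≡ 60 − 4 ≡ 56 (mod 72); dividing through by 2 gives 13t ≡ 28 (mod 36).
Note 13·25 = 325 ≡ 1 (mod 36) (as 325 − 1 = 9·36), so 13⁻¹ ≡ 25.
Therefore t ≡ 25·28 = 700 ≡ 16 (mod 36).
Then x = 4 + 26·16 = 420.
Check: 420 mod 26 = 4, 420 mod 72 = 60. ✓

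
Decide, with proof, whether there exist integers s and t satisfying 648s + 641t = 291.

648 and 641 are coprime, so 648s + 641t ranges over all of ℤ.
Run the Euclidean algorithm on 648 and 641: 648 = 1·641 + 7, 641 = 91·7 + 4, 7 = 1·4 + 3, 4 = 1·3 + 1, 3 = 3·1 + 0.
Back-substituting, 1 = 4 − 1·3 = 4 − (7 − 1·4) = −7 + 2·4 = −7 + 2·(641 − 91·7) = 2·641 − 183·7 = 2·641 − 183·(648 − 1·641) = −183·648 + 185·641; that is, 648·(-183) + 641·185 = 1.
Scaling by 291 gives the particular solution (s, t) = (-53253, 53835).
Shifting by a multiple of (641, −648) keeps it a solution: s = -53253 + 84·641 = 591, t = 53835 − 84·648 = -597.
Indeed 648·591 + 641·(-597) = 382968 − 382677 = 291.

s = 591, t = -597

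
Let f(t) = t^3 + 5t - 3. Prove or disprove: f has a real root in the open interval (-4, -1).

No.

Evaluate at the endpoints: f(-4) = -87, f(-1) = -9 — same sign (negative).
f'(t) = 3t^2 + 5 has discriminant 0² − 4·3·5 = -60 < 0, so f' has no real roots and is positive for every real t.
So f is strictly increasing; between -4 and -1 its values lie between f(-4) = -87 and f(-1) = -9, all negative. Therefore f has no root in (-4, -1).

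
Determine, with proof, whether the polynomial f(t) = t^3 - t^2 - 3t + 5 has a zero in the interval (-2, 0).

f(-2) = -1 and f(0) = 5, which have opposite signs.
f is continuous everywhere (it is a polynomial), in particular on [-2, 0].
By the Intermediate Value Theorem f must vanish at some point of (-2, 0).

Yes, f has a root in the interval.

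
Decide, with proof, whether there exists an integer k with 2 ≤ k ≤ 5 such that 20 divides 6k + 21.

The values of 6k + 21 for k = 2, 3, 4, 5 are 33, 39, 45, 51; reduced mod 20 these are 13, 19, 5, 11.
The residue 0 does not occur, so no k in [2, 5] makes 6k + 21 a multiple of 20.

No such integer k in that range exists.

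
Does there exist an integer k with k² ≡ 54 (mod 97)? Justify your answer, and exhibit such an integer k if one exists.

k = 32

k = 32 works: 32² = 1024, and 1024 − 54 = 970 = 10·97.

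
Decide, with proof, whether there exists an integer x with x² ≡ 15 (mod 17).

x = 7 works: 7² = 49, and 49 − 15 = 34 = 2·17.

x = 7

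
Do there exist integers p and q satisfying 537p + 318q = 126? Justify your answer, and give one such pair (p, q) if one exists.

Since gcd(537, 318) = 3 and 126 = 3·42, Bézout's identity guarantees a solution.
Dividing through by 3 reduces the equation to 179p + 106q = 42.
Euclidean algorithm: 179 = 1·106 + 73, 106 = 1·73 + 33, 73 = 2·33 + 7, 33 = 4·7 + 5, 7 = 1·5 + 2, 5 = 2·2 + 1, 2 = 2·1 + 0.
Working back up the chain: 1 = 5 − 2·2 = 5 − 2·(7 − 1·5) = −2·7 + 3·5 = −2·7 + 3·(33 − 4·7) = 3·33 − 14·7 = 3·33 − 14·(73 − 2·33) = −14·73 + 31·33 = −14·73 + 31·(106 − 1·73) = 31·106 − 45·73 = 31·106 − 45·(179 − 1·106) = −45·179 + 76·106. So 179·(-45) + 106·76 = 1.
Multiplying through by 42: p = (-45)·42 = -1890, q = 76·42 = 3192 is a solution.
The general solution is p = -1890 + 106k, q = 3192 − 179k; taking k = 18 gives the smaller pair p = 18, q = -30.
Indeed 537·18 + 318·(-30) = 9666 − 9540 = 126.

p = 18, q = -30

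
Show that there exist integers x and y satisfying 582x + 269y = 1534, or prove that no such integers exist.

x = 96, y = -202

Since gcd(582, 269) = 1, every integer is an integer combination of 582 and 269.
Euclidean algorithm: 582 = 2·269 + 44, 269 = 6·44 + 5, 44 = 8·5 + 4, 5 = 1·4 + 1, 4 = 4·1 + 0.
Back-substituting, 1 = 5 − 1·4 = 5 − (44 − 8·5) = −44 + 9·5 = −44 + 9·(269 − 6·44) = 9·269 − 55·44 = 9·269 − 55·(582 − 2·269) = −55·582 + 119·269; that is, 582·(-55) + 269·119 = 1.
Times 1534: 582·(-84370) + 269·182546 = 1534, so (-84370, 182546) solves it.
Shifting by a multiple of (269, −582) keeps it a solution: x = -84370 + 314·269 = 96, y = 182546 − 314·582 = -202.
Indeed 582·96 + 269·(-202) = 55872 − 54338 = 1534.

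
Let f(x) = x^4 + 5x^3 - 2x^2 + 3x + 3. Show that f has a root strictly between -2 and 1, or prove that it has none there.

Yes, f has a root in the interval.

f(-2) = -35 and f(1) = 10, which have opposite signs.
f is continuous everywhere (it is a polynomial), in particular on [-2, 1].
By the Intermediate Value Theorem, f takes the value 0 somewhere in the open interval.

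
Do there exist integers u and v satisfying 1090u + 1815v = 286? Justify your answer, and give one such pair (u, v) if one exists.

Both 1090 and 1815 are divisible by gcd(1090, 1815) = 5, hence so is any combination 1090u + 1815v.
But 286 = 5·57 + 1, so 5 ∤ 286.
So the equation is unsolvable over ℤ.

No, no such integers exist.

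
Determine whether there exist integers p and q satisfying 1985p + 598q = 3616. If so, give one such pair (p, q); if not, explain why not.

p = 188, q = -618

1985 and 598 are coprime, so 1985p + 598q ranges over all of ℤ.
Run the Euclidean algorithm on 1985 and 598: 1985 = 3·598 + 191, 598 = 3·191 + 25, 191 = 7·25 + 16, 25 = 1·16 + 9, 16 = 1·9 + 7, 9 = 1·7 + 2, 7 = 3·2 + 1, 2 = 2·1 + 0.
Back-substituting, 1 = 7 − 3·2 = 7 − 3·(9 − 1·7) = −3·9 + 4·7 = −3·9 + 4·(16 − 1·9) = 4·16 − 7·9 = 4·16 − 7·(25 − 1·16) = −7·25 + 11·16 = −7·25 + 11·(191 − 7·25) = 11·191 − 84·25 = 11·191 − 84·(598 − 3·191) = −84·598 + 263·191 = −84·598 + 263·(1985 − 3·598) = 263·1985 − 873·598; that is, 1985·263 + 598·(-873) = 1.
Times 3616: 1985·951008 + 598·(-3156768) = 3616, so (951008, -3156768) solves it.
Shifting by a multiple of (598, −1985) keeps it a solution: p = 951008 − 1590·598 = 188, q = -3156768 + 1590·1985 = -618.
Check: 1985·188 + 598·(-618) = 373180 − 369564 = 3616. ✓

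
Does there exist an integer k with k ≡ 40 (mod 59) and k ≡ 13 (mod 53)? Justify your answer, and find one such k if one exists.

The moduli 59 and 53 are coprime, so by the Chinese Remainder Theorem a unique solution modulo 3127 exists.
Any solution of the first congruence is k = 40 + 59t; substituting into the second, 59t ≡ 13 − 40 ≡ 26 (mod 53).
59 ≡ 6 (mod 53), so this reads 6t ≡ 26 (mod 53). To invert 6 modulo 53: 53 = 8·6 + 5, 6 = 1·5 + 1, 5 = 5·1 + 0, and unwinding, 1 = 6 − 1·5 = 6 − (53 − 8·6) = −53 + 9·6. Thus 6⁻¹ ≡ 9 (mod 53).
Therefore t ≡ 9·26 = 234 ≡ 22 (mod 53).
Taking t = 22 gives k = 40 + 59·22 = 1338.
Indeed 1338 ≡ 40 (mod 59) and 1338 ≡ 13 (mod 53).

k = 1338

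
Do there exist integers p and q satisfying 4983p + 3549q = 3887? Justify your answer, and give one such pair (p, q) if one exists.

No such integers exist.

gcd(4983, 3549) = 3, so every integer of the form 4983p + 3549q is a multiple of 3.
But 3887 is not a multiple of 3 (it leaves remainder 2).
So the equation is unsolvable over ℤ.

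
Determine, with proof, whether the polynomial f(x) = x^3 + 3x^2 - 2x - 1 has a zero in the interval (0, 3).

f(0) = -1 and f(3) = 47, which have opposite signs.
As a polynomial, f is continuous on every closed interval.
By the Intermediate Value Theorem f must vanish at some point of (0, 3).

Such a root exists.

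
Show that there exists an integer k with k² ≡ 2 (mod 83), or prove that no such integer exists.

There is no such integer.

83 is prime, so by Euler's criterion 2 is a square mod 83 iff 2^((83−1)/2) = 2^41 ≡ 1 (mod 83).
Repeated squaring mod 83: 2^2 = 4 ≡ 4; 2^4 ≡ 4² = 16 ≡ 16; 2^8 ≡ 16² = 256 ≡ 7; 2^16 ≡ 7² = 49 ≡ 49; 2^32 ≡ 49² = 2401 ≡ 77.
Since 41 = 32 + 8 + 1, 2^41 ≡ 77 · 7 · 2; multiplying out mod 83: 77·7 = 539 ≡ 41, then 41·2 = 82 ≡ 82. Thus 2^41 ≡ 82 ≡ −1 (mod 83).
By Euler's criterion 2 is a quadratic non-residue mod 83: no k satisfies k² ≡ 2 (mod 83).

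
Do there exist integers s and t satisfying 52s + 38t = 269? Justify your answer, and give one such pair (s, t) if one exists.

No, no such integers exist.

Any value of 52s + 38t is a multiple of gcd(52, 38) = 2.
But 269 = 2·134 + 1, so 2 ∤ 269.
Hence no integers s, t satisfy the equation.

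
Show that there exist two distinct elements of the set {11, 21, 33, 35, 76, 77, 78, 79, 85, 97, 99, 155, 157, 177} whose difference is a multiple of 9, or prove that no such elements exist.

11 mod 9 = 2 and 155 mod 9 = 2, so 155 − 11 = 144 = 16·9.

The pair (11, 155) works.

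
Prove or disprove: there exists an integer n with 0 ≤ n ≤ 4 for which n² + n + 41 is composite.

There is no such integer n in that range.

The values for n = 0, 1, …, 4 are 41, 43, 47, 53, 61, and each of these is prime.
So no value in the range makes the expression composite.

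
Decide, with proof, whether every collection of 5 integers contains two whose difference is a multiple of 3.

Yes.

There are exactly 3 possible remainders on division by 3.
Since 5 > 3, two of the 5 integers must share a residue class by the pigeonhole principle; call them a and b.
Then a ≡ b (mod 3), i.e. 3 ∣ (a − b).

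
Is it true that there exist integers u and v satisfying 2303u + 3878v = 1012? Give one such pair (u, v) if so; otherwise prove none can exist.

Both 2303 and 3878 are divisible by gcd(2303, 3878) = 7, hence so is any combination 2303u + 3878v.
But 1012 is not a multiple of 7 (it leaves remainder 4).
Therefore 2303u + 3878v = 1012 has no solution in integers.

There are no such integers.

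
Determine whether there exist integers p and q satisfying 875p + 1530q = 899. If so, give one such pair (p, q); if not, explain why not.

There are no such integers.

Any value of 875p + 1530q is a multiple of gcd(875, 1530) = 5.
But 899 is not a multiple of 5 (it leaves remainder 4).
Hence no integers p, q satisfy the equation.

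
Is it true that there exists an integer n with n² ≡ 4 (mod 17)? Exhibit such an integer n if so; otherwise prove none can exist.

Take n = 2. Then 2² = 4, and since 0 ≤ 4 < 17 this is already reduced: 2² ≡ 4 (mod 17).

n = 2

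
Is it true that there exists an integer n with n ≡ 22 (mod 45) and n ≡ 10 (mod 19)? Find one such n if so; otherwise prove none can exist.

n = 67

gcd(45, 19) = 1, so the Chinese Remainder Theorem guarantees exactly one residue class mod 855 satisfying both.
Any solution of the first congruence is n = 22 + 45t; substituting into the second, 45t ≡ 10 − 22 ≡ 7 (mod 19).
45 ≡ 7 (mod 19), so this reads 7t ≡ 7 (mod 19). Since 7·11 = 77 = 4·19 + 1, the inverse of 7 mod 19 is 11.
Multiplying by 11: t ≡ 11·7 = 77 ≡ 1 (mod 19).
With t = 1: n = 22 + 45·1 = 67.
Verify: 67 = 1·45 + 22 and 67 = 3·19 + 10. ✓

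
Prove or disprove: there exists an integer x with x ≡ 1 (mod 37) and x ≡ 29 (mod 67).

x = 297

gcd(37, 67) = 1, so the Chinese Remainder Theorem guarantees exactly one residue class mod 2479 satisfying both.
Any solution of the first congruence is x = 1 + 37t; substituting into the second, 37t ≡ 29 − 1 ≡ 28 (mod 67).
Since 37·29 = 1073 = 16·67 + 1, the inverse of 37 mod 67 is 29.
Therefore t ≡ 29·28 = 812 ≡ 8 (mod 67).
Taking t = 8 gives x = 1 + 37·8 = 297.
Verify: 297 = 8·37 + 1 and 297 = 4·67 + 29. ✓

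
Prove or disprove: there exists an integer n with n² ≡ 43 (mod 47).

No, no such integer exists.

Apply Euler's criterion with the prime 47: 43 is a quadratic residue iff 43^23 ≡ 1 (mod 47), and a non-residue iff it is ≡ −1.
Repeated squaring mod 47: 43^2 = 1849 ≡ 16; 43^4 ≡ 16² = 256 ≡ 21; 43^8 ≡ 21² = 441 ≡ 18; 43^16 ≡ 18² = 324 ≡ 42.
Since 23 = 16 + 4 + 2 + 1, 43^23 ≡ 42 · 21 · 16 · 43; multiplying out mod 47: 42·21 = 882 ≡ 36, then 36·16 = 576 ≡ 12, then 12·43 = 516 ≡ 46. Thus 43^23 ≡ 46 ≡ −1 (mod 47).
The value −1 means 43 is a non-residue modulo 47, so n² ≡ 43 (mod 47) is impossible.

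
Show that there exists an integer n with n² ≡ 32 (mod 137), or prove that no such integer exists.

n = 13

Take n = 13. Then 13² = 169 = 1·137 + 32, so 13² ≡ 32 (mod 137).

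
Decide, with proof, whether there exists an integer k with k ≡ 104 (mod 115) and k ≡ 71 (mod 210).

No, no such integer exists.

gcd(115, 210) = 5. If k ≡ 104 (mod 115) and k ≡ 71 (mod 210), then k ≡ 104 (mod 5) and k ≡ 71 (mod 5).
These are incompatible: 104 − 71 = 33 is not divisible by 5.
Hence the system has no solution.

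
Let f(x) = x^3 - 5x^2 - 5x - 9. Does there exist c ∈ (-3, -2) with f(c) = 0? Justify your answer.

No.

f(-3) = -66 and f(-2) = -27, both negative, so a sign-change argument is unavailable; we show f keeps this sign on the whole interval.
Substitute x = -2 − u, where 0 < u < 1 on the interval. Expanding, f(-2 − u) = -u^3 - 11u^2 - 27u - 27.
All 4 nonzero coefficients of this polynomial in u are negative; hence for u > 0 the value is a sum of negative terms (the constant -27 among them).
So f is strictly negative on (-3, -2); no root exists in the interval.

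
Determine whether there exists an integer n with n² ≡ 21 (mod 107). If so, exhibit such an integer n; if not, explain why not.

No, no such integer exists.

107 is prime, so by Euler's criterion 21 is a square mod 107 iff 21^((107−1)/2) = 21^53 ≡ 1 (mod 107).
Repeated squaring mod 107: 21^2 = 441 ≡ 13; 21^4 ≡ 13² = 169 ≡ 62; 21^8 ≡ 62² = 3844 ≡ 99; 21^16 ≡ 99² = 9801 ≡ 64; 21^32 ≡ 64² = 4096 ≡ 30.
Since 53 = 32 + 16 + 4 + 1, 21^53 ≡ 30 · 64 · 62 · 21; multiplying out mod 107: 30·64 = 1920 ≡ 101, then 101·62 = 6262 ≡ 56, then 56·21 = 1176 ≡ 106. Thus 21^53 ≡ 106 ≡ −1 (mod 107).
By Euler's criterion 21 is a quadratic non-residue mod 107: no n satisfies n² ≡ 21 (mod 107).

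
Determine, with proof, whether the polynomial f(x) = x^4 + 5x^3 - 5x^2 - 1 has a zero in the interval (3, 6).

No.

f(3) = 170 and f(6) = 2195, both positive, so a sign-change argument is unavailable; we show f keeps this sign on the whole interval.
Substitute x = 3 + u, where 0 < u < 3 on the interval. Expanding, f(3 + u) = u^4 + 17u^3 + 94u^2 + 213u + 170.
The nonzero coefficients here are all positive, so for u > 0 every term is positive (or zero), and the constant term 170 is strictly positive.
So f is strictly positive on (3, 6); no root exists in the interval.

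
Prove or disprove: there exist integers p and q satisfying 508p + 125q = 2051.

508 and 125 are coprime, so 508p + 125q ranges over all of ℤ.
Dividing repeatedly: 508 = 4·125 + 8, 125 = 15·8 + 5, 8 = 1·5 + 3, 5 = 1·3 + 2, 3 = 1·2 + 1, 2 = 2·1 + 0.
Unwinding: 1 = 3 − 1·2 = 3 − (5 − 1·3) = −5 + 2·3 = −5 + 2·(8 − 1·5) = 2·8 − 3·5 = 2·8 − 3·(125 − 15·8) = −3·125 + 47·8 = −3·125 + 47·(508 − 4·125) = 47·508 − 191·125, i.e. 508·47 + 125·(-191) = 1.
Times 2051: 508·96397 + 125·(-391741) = 2051, so (96397, -391741) solves it.
The general solution is p = 96397 + 125k, q = -391741 − 508k; taking k = -771 gives the smaller pair p = 22, q = -73.
Indeed 508·22 + 125·(-73) = 11176 − 9125 = 2051.

p = 22, q = -73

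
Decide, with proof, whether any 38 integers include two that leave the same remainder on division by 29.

There are exactly 29 possible remainders on division by 29.
Since 38 > 29, two of the 38 integers must share a residue class by the pigeonhole principle; call them a and b.
So a and b have equal remainders mod 29, which is exactly what was to be shown.

Yes.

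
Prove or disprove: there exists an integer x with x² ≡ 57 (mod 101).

There is no such integer.

101 is prime, so by Euler's criterion 57 is a square mod 101 iff 57^((101−1)/2) = 57^50 ≡ 1 (mod 101).
Repeated squaring mod 101: 57^2 = 3249 ≡ 17; 57^4 ≡ 17² = 289 ≡ 87; 57^8 ≡ 87² = 7569 ≡ 95; 57^16 ≡ 95² = 9025 ≡ 36; 57^32 ≡ 36² = 1296 ≡ 84.
Since 50 = 32 + 16 + 2, 57^50 ≡ 84 · 36 · 17; multiplying out mod 101: 84·36 = 3024 ≡ 95, then 95·17 = 1615 ≡ 100. Thus 57^50 ≡ 100 ≡ −1 (mod 101).
By Euler's criterion 57 is a quadratic non-residue mod 101: no x satisfies x² ≡ 57 (mod 101).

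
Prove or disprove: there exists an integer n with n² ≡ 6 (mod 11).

Squares mod 11 repeat after n = 5 (as (−n)² = n²); for n = 0..5 they are 0, 1, 4, 9, 5, 3.
So the quadratic residues mod 11 are {0, 1, 3, 4, 5, 9}, and 6 is not among them.
Hence no integer n has n² ≡ 6 (mod 11).

No, no such integer exists.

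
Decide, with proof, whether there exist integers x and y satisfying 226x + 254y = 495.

Any value of 226x + 254y is a multiple of gcd(226, 254) = 2.
But 495 = 2·247 + 1, so 2 ∤ 495.
Therefore 226x + 254y = 495 has no solution in integers.

There are no such integers.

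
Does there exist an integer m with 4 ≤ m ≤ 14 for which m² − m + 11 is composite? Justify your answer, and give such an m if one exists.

m = 11

At m = 11: 11² − 11 + 11 = 121 = 11·11, which is composite.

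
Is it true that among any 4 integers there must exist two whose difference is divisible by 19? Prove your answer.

No, the set {3, 4, 5, 6} is a counterexample.

Try 4 consecutive integers, 3, 4, 5, 6. Their remainders mod 19 are 3, 4, 5, 6 — pairwise different, as any 4 ≤ 19 consecutive integers have distinct residues.
The differences between them range over 1, …, 3, none of which is divisible by 19.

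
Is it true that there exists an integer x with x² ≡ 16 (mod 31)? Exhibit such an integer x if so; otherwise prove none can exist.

Take x = 4. Then 4² = 16, and since 0 ≤ 16 < 31 this is already reduced: 4² ≡ 16 (mod 31).

x = 4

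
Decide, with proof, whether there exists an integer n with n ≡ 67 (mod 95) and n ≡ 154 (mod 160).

No, no such integer exists.

gcd(95, 160) = 5. If n ≡ 67 (mod 95) and n ≡ 154 (mod 160), then n ≡ 67 (mod 5) and n ≡ 154 (mod 5).
But 67 mod 5 = 2 while 154 mod 5 = 4, a contradiction.
Hence the system has no solution.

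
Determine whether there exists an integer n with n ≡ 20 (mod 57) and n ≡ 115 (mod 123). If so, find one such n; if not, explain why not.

gcd(57, 123) = 3. If n ≡ 20 (mod 57) and n ≡ 115 (mod 123), then n ≡ 20 (mod 3) and n ≡ 115 (mod 3).
However 20 ≡ 2 and 115 ≡ 1 (mod 3), and 2 ≠ 1.
So no integer satisfies both congruences.

No, no such integer exists.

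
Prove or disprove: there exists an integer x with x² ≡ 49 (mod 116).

Take x = 7. Then 7² = 49, and since 0 ≤ 49 < 116 this is already reduced: 7² ≡ 49 (mod 116).

x = 7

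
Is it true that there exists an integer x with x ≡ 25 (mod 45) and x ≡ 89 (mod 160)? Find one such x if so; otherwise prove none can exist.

No, no such integer exists.

gcd(45, 160) = 5. If x ≡ 25 (mod 45) and x ≡ 89 (mod 160), then x ≡ 25 (mod 5) and x ≡ 89 (mod 5).
But 25 mod 5 = 0 while 89 mod 5 = 4, a contradiction.
Therefore no such x exists.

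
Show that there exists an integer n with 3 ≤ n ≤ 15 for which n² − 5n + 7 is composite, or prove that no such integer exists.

At n = 7: 7² − 5·7 + 7 = 21 = 3·7, which is composite.

n = 7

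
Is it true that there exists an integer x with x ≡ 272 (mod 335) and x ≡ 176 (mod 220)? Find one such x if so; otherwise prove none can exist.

No such integer exists.

gcd(335, 220) = 5. If x ≡ 272 (mod 335) and x ≡ 176 (mod 220), then x ≡ 272 (mod 5) and x ≡ 176 (mod 5).
However 272 ≡ 2 and 176 ≡ 1 (mod 5), and 2 ≠ 1.
Therefore no such x exists.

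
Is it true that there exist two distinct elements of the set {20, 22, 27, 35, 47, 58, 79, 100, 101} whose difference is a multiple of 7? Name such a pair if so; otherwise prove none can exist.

20 mod 7 = 6 and 27 mod 7 = 6, so 27 − 20 = 7 = 1·7.

The pair (20, 27) works.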